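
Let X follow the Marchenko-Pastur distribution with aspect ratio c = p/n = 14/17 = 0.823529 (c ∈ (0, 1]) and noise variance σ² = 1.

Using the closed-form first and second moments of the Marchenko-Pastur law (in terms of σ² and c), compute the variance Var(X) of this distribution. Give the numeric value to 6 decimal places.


Recall the MP moments m_1 = E[X] = σ² and m_2 = E[X²] = σ⁴ (1 + c).
m_1 = E[X] = σ² = 1, so m_1² = 1.
m_2 = E[X²] = σ⁴ (1 + c) = 1 · (1 + 0.823529) = 1 · 1.823529 = 1.823529.
(Note m_2 − m_1² simplifies to c · σ⁴ = 0.823529 · 1.)

Var(X) = m_2 − m_1² = 1.823529 − 1 = 0.823529.


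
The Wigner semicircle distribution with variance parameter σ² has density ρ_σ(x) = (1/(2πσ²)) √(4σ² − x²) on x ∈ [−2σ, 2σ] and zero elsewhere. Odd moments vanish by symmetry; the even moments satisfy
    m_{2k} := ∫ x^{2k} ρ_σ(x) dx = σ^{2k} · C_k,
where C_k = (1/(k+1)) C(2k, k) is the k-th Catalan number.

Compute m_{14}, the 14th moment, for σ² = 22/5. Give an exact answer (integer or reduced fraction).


By the scaled semicircle moment identity, m_{2k} = σ^{2k} · C_k with k = 7.
C_7 = (1/(k+1)) · C(2k, k) = (1/8) · C(14, 7) = (1/8) · 3432 = 429.
σ^{2k} = (σ²)^k = (22/5)^7 = 2494357888/78125.

Therefore m_{14} = σ^{14} · C_7 = (2494357888/78125) · 429 = 1070079533952/78125.


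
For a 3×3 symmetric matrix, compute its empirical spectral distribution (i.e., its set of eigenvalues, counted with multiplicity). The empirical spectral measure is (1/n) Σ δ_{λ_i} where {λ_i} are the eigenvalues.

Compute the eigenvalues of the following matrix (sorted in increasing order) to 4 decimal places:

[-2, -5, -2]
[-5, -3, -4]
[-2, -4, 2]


Since M is real symmetric, all three eigenvalues are real; they are the roots of det(λI − M) = λ³ − (tr M) λ² + s λ − det M, where s is the sum of the principal 2×2 minors.
tr M = -2 + (-3) + 2 = -3.
s = ((-2)·(-3) − (-5)²) + ((-2)·2 − (-2)²) + ((-3)·2 − (-4)²) = -19 + (-8) + (-22) = -49.
det M (expand along row 1) = (-2)·(-22) − (-5)·(-18) + (-2)·14 = -74.
Characteristic polynomial: λ³ + 3λ² − 49λ + 74 = 0.
Substitute λ = y + (tr M)/3 = y − 1.000000 to remove the quadratic term: y³ + p·y + q = 0 with p = s − (tr M)²/3 = -52.000000 and q = −2(tr M)³/27 + (tr M)·s/3 − det M = 125.000000.
Three real roots ⇒ use the trigonometric (Viète) form: r = 2√(−p/3) = 8.326664, φ = arccos(3q/(p·r)) = arccos(-0.866078) = 2.618099 rad.
y_k = r·cos(φ/3 − 2πk/3) for k = 0, 1, 2 gives y = 5.352054, 2.848160, -8.200214.
λ_k = y_k − 1.000000 gives λ = 4.3521, 1.8482, -9.2002 (check: the sum is -3.0000 = tr M).

Eigenvalues sorted in increasing order: [-9.2002, 1.8482, 4.3521].


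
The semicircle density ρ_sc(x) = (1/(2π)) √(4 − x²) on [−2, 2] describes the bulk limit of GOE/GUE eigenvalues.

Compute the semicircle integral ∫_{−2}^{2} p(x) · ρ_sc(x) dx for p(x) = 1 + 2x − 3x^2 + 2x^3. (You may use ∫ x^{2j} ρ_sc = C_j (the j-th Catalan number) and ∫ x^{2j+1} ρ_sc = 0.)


Write p(x) = Σ a_i x^i, split into monomials and integrate each against ρ_sc separately.
Using ∫ x^{2j} ρ_sc = C_j = (1/(j+1)) C(2j, j) (Catalan numbers) and ∫ x^{2j+1} ρ_sc = 0 (odd monomials vanish by symmetry):
  i = 0 (even): a_0 · C_{0} = 1 · 1 = 1
  i = 1 (odd): ∫ x^1 ρ_sc = 0 (vanishes)
  i = 2 (even): a_2 · C_{1} = -3 · 1 = -3
  i = 3 (odd): ∫ x^3 ρ_sc = 0 (vanishes)

Summing the contributions: ∫_{−2}^{2} p(x) ρ_sc(x) dx = 1 + (-3) = -2.


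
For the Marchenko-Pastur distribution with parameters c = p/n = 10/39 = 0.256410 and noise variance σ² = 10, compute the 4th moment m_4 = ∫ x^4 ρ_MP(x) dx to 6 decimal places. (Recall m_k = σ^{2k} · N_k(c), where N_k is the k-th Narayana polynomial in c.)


E[X⁴] = σ⁸ (1 + 6c + 6c² + c³) (fourth MP moment). With σ² = 10 (so σ⁸ = 10000) and c = 10/39 = 0.256410: E[X⁴] = 10000 · (1 + 6·0.256410 + 6·(0.256410)² + (0.256410)³) = 10000 · 2.949797.

So E[X^4] = 29497.968610.


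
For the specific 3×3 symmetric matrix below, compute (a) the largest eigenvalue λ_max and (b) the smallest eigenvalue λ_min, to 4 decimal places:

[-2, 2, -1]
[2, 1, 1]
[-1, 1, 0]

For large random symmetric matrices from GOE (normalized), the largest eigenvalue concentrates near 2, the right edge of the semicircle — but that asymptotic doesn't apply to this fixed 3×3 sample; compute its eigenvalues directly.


Since M is real symmetric, all three eigenvalues are real; they are the roots of det(λI − M) = λ³ − (tr M) λ² + s λ − det M, where s is the sum of the principal 2×2 minors.
tr M = -2 + 1 + 0 = -1.
s = ((-2)·1 − 2²) + ((-2)·0 − (-1)²) + (1·0 − 1²) = -6 + (-1) + (-1) = -8.
det M (expand along row 1) = (-2)·(-1) − 2·1 + (-1)·3 = -3.
Characteristic polynomial: λ³ + λ² − 8λ + 3 = 0.
Substitute λ = y + (tr M)/3 = y − 0.333333 to remove the quadratic term: y³ + p·y + q = 0 with p = s − (tr M)²/3 = -8.333333 and q = −2(tr M)³/27 + (tr M)·s/3 − det M = 5.740741.
Three real roots ⇒ use the trigonometric (Viète) form: r = 2√(−p/3) = 3.333333, φ = arccos(3q/(p·r)) = arccos(-0.620000) = 2.239539 rad.
y_k = r·cos(φ/3 − 2πk/3) for k = 0, 1, 2 gives y = 2.446871, 0.736909, -3.183780.
λ_k = y_k − 0.333333 gives λ = 2.1135, 0.4036, -3.5171 (check: the sum is -1.0000 = tr M).

Hence λ_max = 2.1135 and λ_min = -3.5171.


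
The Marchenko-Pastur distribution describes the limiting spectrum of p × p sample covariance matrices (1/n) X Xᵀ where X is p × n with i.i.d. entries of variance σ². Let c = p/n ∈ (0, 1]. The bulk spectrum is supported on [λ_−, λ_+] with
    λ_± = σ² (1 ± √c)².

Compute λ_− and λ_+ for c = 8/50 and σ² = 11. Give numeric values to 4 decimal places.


c = 8/50 = 0.160000; √c = 0.400000.
λ_− = σ² (1 − √c)² = 11 · (1 − 0.400000)² = 11 · (0.600000)² = 3.960000.
λ_+ = σ² (1 + √c)² = 11 · (1 + 0.400000)² = 11 · (1.400000)² = 21.560000.

Rounded to 4 decimal places: λ_− ≈ 3.9600, λ_+ ≈ 21.5600.


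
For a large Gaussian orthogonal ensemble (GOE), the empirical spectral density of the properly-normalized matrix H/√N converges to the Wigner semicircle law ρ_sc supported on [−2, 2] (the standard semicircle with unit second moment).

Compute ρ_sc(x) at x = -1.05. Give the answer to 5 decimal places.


ρ_sc(x) = (1/(2π)) √(4 − x²). With x = -1.05:
  4 − x² = 4 − (-1.05)² = 4 − 1.102500 = 2.897500.
  √(4 − x²) = 1.702204.
  1/(2π) = 0.159155.
  ρ_sc(-1.05) = 0.159155 · 1.702204 = 0.270914.

Rounded to 5 decimal places: ρ_sc(-1.05) ≈ 0.27091.


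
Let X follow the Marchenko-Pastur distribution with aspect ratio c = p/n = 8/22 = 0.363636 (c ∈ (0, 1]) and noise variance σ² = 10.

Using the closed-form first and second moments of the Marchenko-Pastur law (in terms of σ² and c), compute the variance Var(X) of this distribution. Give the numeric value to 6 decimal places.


Recall the MP moments m_1 = E[X] = σ² and m_2 = E[X²] = σ⁴ (1 + c).
m_1 = E[X] = σ² = 10, so m_1² = 100.
m_2 = E[X²] = σ⁴ (1 + c) = 100 · (1 + 0.363636) = 100 · 1.363636 = 136.363636.
(Note m_2 − m_1² simplifies to c · σ⁴ = 0.363636 · 100.)

Var(X) = m_2 − m_1² = 136.363636 − 100 = 36.363636.


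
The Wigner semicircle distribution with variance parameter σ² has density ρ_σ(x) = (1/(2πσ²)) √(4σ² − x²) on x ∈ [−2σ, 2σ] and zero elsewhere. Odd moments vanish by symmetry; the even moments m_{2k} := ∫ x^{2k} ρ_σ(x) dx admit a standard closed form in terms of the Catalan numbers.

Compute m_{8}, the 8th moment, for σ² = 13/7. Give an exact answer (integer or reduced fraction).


By the scaled semicircle moment identity, m_{2k} = σ^{2k} · C_k with k = 4.
C_4 = (1/(k+1)) · C(2k, k) = (1/5) · C(8, 4) = (1/5) · 70 = 14.
σ^{2k} = (σ²)^k = (13/7)^4 = 28561/2401.

Therefore m_{8} = σ^{8} · C_4 = (28561/2401) · 14 = 57122/343.


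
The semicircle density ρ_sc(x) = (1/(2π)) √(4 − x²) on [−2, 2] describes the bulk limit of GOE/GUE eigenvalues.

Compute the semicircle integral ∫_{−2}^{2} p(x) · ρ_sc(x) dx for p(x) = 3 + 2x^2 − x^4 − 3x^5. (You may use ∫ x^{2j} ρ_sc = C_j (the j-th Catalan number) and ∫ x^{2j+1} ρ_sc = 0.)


Write p(x) = Σ a_i x^i, split into monomials and integrate each against ρ_sc separately.
Using ∫ x^{2j} ρ_sc = C_j = (1/(j+1)) C(2j, j) (Catalan numbers) and ∫ x^{2j+1} ρ_sc = 0 (odd monomials vanish by symmetry):
  i = 0 (even): a_0 · C_{0} = 3 · 1 = 3
  i = 2 (even): a_2 · C_{1} = 2 · 1 = 2
  i = 4 (even): a_4 · C_{2} = -1 · 2 = -2
  i = 5 (odd): ∫ x^5 ρ_sc = 0 (vanishes)

Summing the contributions: ∫_{−2}^{2} p(x) ρ_sc(x) dx = 3 + 2 + (-2) = 3.


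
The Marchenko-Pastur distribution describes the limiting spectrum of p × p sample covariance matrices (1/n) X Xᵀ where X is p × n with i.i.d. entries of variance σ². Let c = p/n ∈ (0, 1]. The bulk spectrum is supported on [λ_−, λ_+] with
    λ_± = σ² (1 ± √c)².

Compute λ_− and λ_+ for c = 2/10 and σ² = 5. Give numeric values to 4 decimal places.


c = 2/10 = 0.200000; √c = 0.447214.
λ_− = σ² (1 − √c)² = 5 · (1 − 0.447214)² = 5 · (0.552786)² = 1.527864.
λ_+ = σ² (1 + √c)² = 5 · (1 + 0.447214)² = 5 · (1.447214)² = 10.472136.

Rounded to 4 decimal places: λ_− ≈ 1.5279, λ_+ ≈ 10.4721.


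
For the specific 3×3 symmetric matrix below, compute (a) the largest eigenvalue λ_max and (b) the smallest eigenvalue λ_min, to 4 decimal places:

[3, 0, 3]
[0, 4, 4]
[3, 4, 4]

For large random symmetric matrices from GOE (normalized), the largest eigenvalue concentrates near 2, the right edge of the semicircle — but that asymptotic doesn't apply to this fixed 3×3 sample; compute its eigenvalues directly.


Since M is real symmetric, all three eigenvalues are real; they are the roots of det(λI − M) = λ³ − (tr M) λ² + s λ − det M, where s is the sum of the principal 2×2 minors.
tr M = 3 + 4 + 4 = 11.
s = (3·4 − 0²) + (3·4 − 3²) + (4·4 − 4²) = 12 + 3 + 0 = 15.
det M (expand along row 1) = 3·0 − 0·(-12) + 3·(-12) = -36.
Characteristic polynomial: λ³ − 11λ² + 15λ + 36 = 0.
Substitute λ = y + (tr M)/3 = y + 3.666667 to remove the quadratic term: y³ + p·y + q = 0 with p = s − (tr M)²/3 = -25.333333 and q = −2(tr M)³/27 + (tr M)·s/3 − det M = -7.592593.
Three real roots ⇒ use the trigonometric (Viète) form: r = 2√(−p/3) = 5.811865, φ = arccos(3q/(p·r)) = arccos(0.154705) = 1.415468 rad.
y_k = r·cos(φ/3 − 2πk/3) for k = 0, 1, 2 gives y = 5.176869, -0.300782, -4.876087.
λ_k = y_k + 3.666667 gives λ = 8.8435, 3.3659, -1.2094 (check: the sum is 11.0000 = tr M).

Hence λ_max = 8.8435 and λ_min = -1.2094.


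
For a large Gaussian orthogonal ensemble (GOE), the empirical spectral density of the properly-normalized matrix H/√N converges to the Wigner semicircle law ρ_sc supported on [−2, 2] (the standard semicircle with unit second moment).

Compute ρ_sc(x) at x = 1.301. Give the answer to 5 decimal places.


ρ_sc(x) = (1/(2π)) √(4 − x²). With x = 1.301:
  4 − x² = 4 − (1.301)² = 4 − 1.692601 = 2.307399.
  √(4 − x²) = 1.519013.
  1/(2π) = 0.159155.
  ρ_sc(1.301) = 0.159155 · 1.519013 = 0.241758.

Rounded to 5 decimal places: ρ_sc(1.301) ≈ 0.24176.


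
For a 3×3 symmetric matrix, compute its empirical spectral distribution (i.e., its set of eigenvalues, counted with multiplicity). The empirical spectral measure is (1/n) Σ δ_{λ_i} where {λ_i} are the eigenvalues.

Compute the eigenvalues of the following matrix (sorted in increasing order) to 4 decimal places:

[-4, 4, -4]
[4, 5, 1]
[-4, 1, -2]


Since M is real symmetric, all three eigenvalues are real; they are the roots of det(λI − M) = λ³ − (tr M) λ² + s λ − det M, where s is the sum of the principal 2×2 minors.
tr M = -4 + 5 + (-2) = -1.
s = ((-4)·5 − 4²) + ((-4)·(-2) − (-4)²) + (5·(-2) − 1²) = -36 + (-8) + (-11) = -55.
det M (expand along row 1) = (-4)·(-11) − 4·(-4) + (-4)·24 = -36.
Characteristic polynomial: λ³ + λ² − 55λ + 36 = 0.
Substitute λ = y + (tr M)/3 = y − 0.333333 to remove the quadratic term: y³ + p·y + q = 0 with p = s − (tr M)²/3 = -55.333333 and q = −2(tr M)³/27 + (tr M)·s/3 − det M = 54.407407.
Three real roots ⇒ use the trigonometric (Viète) form: r = 2√(−p/3) = 8.589399, φ = arccos(3q/(p·r)) = arccos(-0.343423) = 1.921356 rad.
y_k = r·cos(φ/3 − 2πk/3) for k = 0, 1, 2 gives y = 6.887202, 1.001416, -7.888617.
λ_k = y_k − 0.333333 gives λ = 6.5539, 0.6681, -8.2220 (check: the sum is -1.0000 = tr M).

Eigenvalues sorted in increasing order: [-8.2220, 0.6681, 6.5539].


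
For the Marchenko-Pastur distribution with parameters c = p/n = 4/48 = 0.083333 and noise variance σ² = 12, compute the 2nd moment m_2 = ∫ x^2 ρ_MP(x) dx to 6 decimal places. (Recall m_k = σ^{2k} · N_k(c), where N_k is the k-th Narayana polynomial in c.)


E[X²] = σ⁴ (1 + c) (second MP moment). With σ² = 12 (so σ⁴ = 144) and c = 4/48 = 0.083333: E[X²] = 144 · (1 + 0.083333) = 144 · 1.083333.

So E[X^2] = 156.000000.


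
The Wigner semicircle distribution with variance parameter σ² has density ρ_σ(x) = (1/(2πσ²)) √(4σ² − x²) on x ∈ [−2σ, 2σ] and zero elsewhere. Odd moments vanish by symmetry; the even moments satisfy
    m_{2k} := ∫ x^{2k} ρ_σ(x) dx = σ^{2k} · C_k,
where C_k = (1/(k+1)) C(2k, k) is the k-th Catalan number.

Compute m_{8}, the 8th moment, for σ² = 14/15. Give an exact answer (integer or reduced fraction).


By the scaled semicircle moment identity, m_{2k} = σ^{2k} · C_k with k = 4.
C_4 = (1/(k+1)) · C(2k, k) = (1/5) · C(8, 4) = (1/5) · 70 = 14.
σ^{2k} = (σ²)^k = (14/15)^4 = 38416/50625.

Therefore m_{8} = σ^{8} · C_4 = (38416/50625) · 14 = 537824/50625.


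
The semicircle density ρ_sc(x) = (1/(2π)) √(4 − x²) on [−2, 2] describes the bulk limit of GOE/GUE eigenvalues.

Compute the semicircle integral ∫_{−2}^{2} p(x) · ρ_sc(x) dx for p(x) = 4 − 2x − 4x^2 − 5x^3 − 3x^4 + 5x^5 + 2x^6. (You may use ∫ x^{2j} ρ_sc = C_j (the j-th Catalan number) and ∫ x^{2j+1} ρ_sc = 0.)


Write p(x) = Σ a_i x^i, split into monomials and integrate each against ρ_sc separately.
Using ∫ x^{2j} ρ_sc = C_j = (1/(j+1)) C(2j, j) (Catalan numbers) and ∫ x^{2j+1} ρ_sc = 0 (odd monomials vanish by symmetry):
  i = 0 (even): a_0 · C_{0} = 4 · 1 = 4
  i = 1 (odd): ∫ x^1 ρ_sc = 0 (vanishes)
  i = 2 (even): a_2 · C_{1} = -4 · 1 = -4
  i = 3 (odd): ∫ x^3 ρ_sc = 0 (vanishes)
  i = 4 (even): a_4 · C_{2} = -3 · 2 = -6
  i = 5 (odd): ∫ x^5 ρ_sc = 0 (vanishes)
  i = 6 (even): a_6 · C_{3} = 2 · 5 = 10

Summing the contributions: ∫_{−2}^{2} p(x) ρ_sc(x) dx = 4 + (-4) + (-6) + 10 = 4.


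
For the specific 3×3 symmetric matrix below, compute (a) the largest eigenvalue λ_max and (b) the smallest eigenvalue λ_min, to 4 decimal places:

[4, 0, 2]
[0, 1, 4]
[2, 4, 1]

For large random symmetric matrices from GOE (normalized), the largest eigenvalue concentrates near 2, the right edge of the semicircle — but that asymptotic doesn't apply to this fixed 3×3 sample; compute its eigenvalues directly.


Since M is real symmetric, all three eigenvalues are real; they are the roots of det(λI − M) = λ³ − (tr M) λ² + s λ − det M, where s is the sum of the principal 2×2 minors.
tr M = 4 + 1 + 1 = 6.
s = (4·1 − 0²) + (4·1 − 2²) + (1·1 − 4²) = 4 + 0 + (-15) = -11.
det M (expand along row 1) = 4·(-15) − 0·(-8) + 2·(-2) = -64.
Characteristic polynomial: λ³ − 6λ² − 11λ + 64 = 0.
Substitute λ = y + (tr M)/3 = y + 2.000000 to remove the quadratic term: y³ + p·y + q = 0 with p = s − (tr M)²/3 = -23.000000 and q = −2(tr M)³/27 + (tr M)·s/3 − det M = 26.000000.
Three real roots ⇒ use the trigonometric (Viète) form: r = 2√(−p/3) = 5.537749, φ = arccos(3q/(p·r)) = arccos(-0.612398) = 2.229886 rad.
y_k = r·cos(φ/3 − 2πk/3) for k = 0, 1, 2 gives y = 4.077126, 1.206861, -5.283988.
λ_k = y_k + 2.000000 gives λ = 6.0771, 3.2069, -3.2840 (check: the sum is 6.0000 = tr M).

Hence λ_max = 6.0771 and λ_min = -3.2840.


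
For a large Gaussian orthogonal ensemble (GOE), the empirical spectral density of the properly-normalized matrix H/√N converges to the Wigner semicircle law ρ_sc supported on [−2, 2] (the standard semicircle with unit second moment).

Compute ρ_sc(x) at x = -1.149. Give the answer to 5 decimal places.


ρ_sc(x) = (1/(2π)) √(4 − x²). With x = -1.149:
  4 − x² = 4 − (-1.149)² = 4 − 1.320201 = 2.679799.
  √(4 − x²) = 1.637009.
  1/(2π) = 0.159155.
  ρ_sc(-1.149) = 0.159155 · 1.637009 = 0.260538.

Rounded to 5 decimal places: ρ_sc(-1.149) ≈ 0.26054.


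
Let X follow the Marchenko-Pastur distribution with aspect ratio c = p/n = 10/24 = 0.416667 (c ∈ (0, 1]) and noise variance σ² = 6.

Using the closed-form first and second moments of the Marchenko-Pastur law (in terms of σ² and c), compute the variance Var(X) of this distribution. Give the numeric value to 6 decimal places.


Recall the MP moments m_1 = E[X] = σ² and m_2 = E[X²] = σ⁴ (1 + c).
m_1 = E[X] = σ² = 6, so m_1² = 36.
m_2 = E[X²] = σ⁴ (1 + c) = 36 · (1 + 0.416667) = 36 · 1.416667 = 51.000000.
(Note m_2 − m_1² simplifies to c · σ⁴ = 0.416667 · 36.)

Var(X) = m_2 − m_1² = 51.000000 − 36 = 15.000000.


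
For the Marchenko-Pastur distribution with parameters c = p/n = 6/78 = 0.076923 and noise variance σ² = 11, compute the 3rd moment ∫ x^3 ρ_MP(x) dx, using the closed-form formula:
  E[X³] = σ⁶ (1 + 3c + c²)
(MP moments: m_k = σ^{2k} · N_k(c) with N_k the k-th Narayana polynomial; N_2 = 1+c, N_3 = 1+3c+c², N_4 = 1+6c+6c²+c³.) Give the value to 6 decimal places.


E[X³] = σ⁶ (1 + 3c + c²) (third MP moment). With σ² = 11 (so σ⁶ = 1331) and c = 6/78 = 0.076923: E[X³] = 1331 · (1 + 3·0.076923 + (0.076923)²) = 1331 · 1.236686.

So E[X^3] = 1646.029586.


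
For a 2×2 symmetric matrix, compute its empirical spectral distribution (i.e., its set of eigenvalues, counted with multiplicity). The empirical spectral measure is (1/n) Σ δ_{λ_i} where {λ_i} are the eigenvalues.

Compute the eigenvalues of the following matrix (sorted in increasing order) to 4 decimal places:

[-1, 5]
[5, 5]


Since M is real symmetric, both eigenvalues are real; they are the roots of det(λI − M) = λ² − (tr M) λ + det M.
tr M = -1 + 5 = 4.
det M = (-1)·5 − 5² = -5 − 25 = -30.
Characteristic polynomial: λ² − 4λ − 30 = 0.
Discriminant Δ = (tr M)² − 4·det M = 16 − (-120) = 136; √Δ = 11.661904.
λ = (tr M ± √Δ)/2 = (4 ± 11.661904)/2, giving (tr M − √Δ)/2 = -3.8310 and (tr M + √Δ)/2 = 7.8310.

Eigenvalues sorted in increasing order: [-3.8310, 7.8310].


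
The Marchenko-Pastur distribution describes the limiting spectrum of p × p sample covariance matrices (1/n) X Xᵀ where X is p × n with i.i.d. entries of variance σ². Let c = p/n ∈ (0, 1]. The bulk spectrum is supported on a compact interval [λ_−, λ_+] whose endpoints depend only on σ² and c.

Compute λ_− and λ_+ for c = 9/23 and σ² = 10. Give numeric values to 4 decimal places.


c = 9/23 = 0.391304; √c = 0.625543.
λ_− = σ² (1 − √c)² = 10 · (1 − 0.625543)² = 10 · (0.374457)² = 1.402179.
λ_+ = σ² (1 + √c)² = 10 · (1 + 0.625543)² = 10 · (1.625543)² = 26.423908.

Rounded to 4 decimal places: λ_− ≈ 1.4022, λ_+ ≈ 26.4239.


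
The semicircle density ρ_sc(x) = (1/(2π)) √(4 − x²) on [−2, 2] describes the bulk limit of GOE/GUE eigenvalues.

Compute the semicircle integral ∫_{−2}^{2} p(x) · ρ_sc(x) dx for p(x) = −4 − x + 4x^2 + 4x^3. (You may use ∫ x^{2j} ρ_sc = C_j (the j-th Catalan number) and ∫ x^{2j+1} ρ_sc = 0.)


Write p(x) = Σ a_i x^i, split into monomials and integrate each against ρ_sc separately.
Using ∫ x^{2j} ρ_sc = C_j = (1/(j+1)) C(2j, j) (Catalan numbers) and ∫ x^{2j+1} ρ_sc = 0 (odd monomials vanish by symmetry):
  i = 0 (even): a_0 · C_{0} = -4 · 1 = -4
  i = 1 (odd): ∫ x^1 ρ_sc = 0 (vanishes)
  i = 2 (even): a_2 · C_{1} = 4 · 1 = 4
  i = 3 (odd): ∫ x^3 ρ_sc = 0 (vanishes)

Summing the contributions: ∫_{−2}^{2} p(x) ρ_sc(x) dx = (-4) + 4 = 0.


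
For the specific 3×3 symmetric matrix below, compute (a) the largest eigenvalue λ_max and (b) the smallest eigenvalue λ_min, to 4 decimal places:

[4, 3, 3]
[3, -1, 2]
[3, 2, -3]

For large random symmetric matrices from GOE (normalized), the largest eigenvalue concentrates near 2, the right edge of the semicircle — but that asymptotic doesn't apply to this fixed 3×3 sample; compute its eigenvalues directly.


Since M is real symmetric, all three eigenvalues are real; they are the roots of det(λI − M) = λ³ − (tr M) λ² + s λ − det M, where s is the sum of the principal 2×2 minors.
tr M = 4 + (-1) + (-3) = 0.
s = (4·(-1) − 3²) + (4·(-3) − 3²) + ((-1)·(-3) − 2²) = -13 + (-21) + (-1) = -35.
det M (expand along row 1) = 4·(-1) − 3·(-15) + 3·9 = 68.
Characteristic polynomial: λ³ − 35λ − 68 = 0.
Substitute λ = y + (tr M)/3 = y + 0.000000 to remove the quadratic term: y³ + p·y + q = 0 with p = s − (tr M)²/3 = -35.000000 and q = −2(tr M)³/27 + (tr M)·s/3 − det M = -68.000000.
Three real roots ⇒ use the trigonometric (Viète) form: r = 2√(−p/3) = 6.831301, φ = arccos(3q/(p·r)) = arccos(0.853215) = 0.548677 rad.
y_k = r·cos(φ/3 − 2πk/3) for k = 0, 1, 2 gives y = 6.717367, -2.282700, -4.434666.
λ_k = y_k + 0.000000 gives λ = 6.7174, -2.2827, -4.4347 (check: the sum is 0.0000 = tr M).

Hence λ_max = 6.7174 and λ_min = -4.4347.


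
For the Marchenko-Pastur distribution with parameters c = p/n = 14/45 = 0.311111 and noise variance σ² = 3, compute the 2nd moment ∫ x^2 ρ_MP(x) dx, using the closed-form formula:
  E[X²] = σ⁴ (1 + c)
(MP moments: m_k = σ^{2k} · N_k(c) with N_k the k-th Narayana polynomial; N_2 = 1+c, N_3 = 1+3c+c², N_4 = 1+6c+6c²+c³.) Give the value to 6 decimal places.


E[X²] = σ⁴ (1 + c) (second MP moment). With σ² = 3 (so σ⁴ = 9) and c = 14/45 = 0.311111: E[X²] = 9 · (1 + 0.311111) = 9 · 1.311111.

So E[X^2] = 11.800000.


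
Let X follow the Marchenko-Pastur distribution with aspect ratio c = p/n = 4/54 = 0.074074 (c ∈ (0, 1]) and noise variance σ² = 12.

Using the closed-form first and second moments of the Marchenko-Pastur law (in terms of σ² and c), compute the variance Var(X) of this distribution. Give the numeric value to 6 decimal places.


Recall the MP moments m_1 = E[X] = σ² and m_2 = E[X²] = σ⁴ (1 + c).
m_1 = E[X] = σ² = 12, so m_1² = 144.
m_2 = E[X²] = σ⁴ (1 + c) = 144 · (1 + 0.074074) = 144 · 1.074074 = 154.666667.
(Note m_2 − m_1² simplifies to c · σ⁴ = 0.074074 · 144.)

Var(X) = m_2 − m_1² = 154.666667 − 144 = 10.666667.


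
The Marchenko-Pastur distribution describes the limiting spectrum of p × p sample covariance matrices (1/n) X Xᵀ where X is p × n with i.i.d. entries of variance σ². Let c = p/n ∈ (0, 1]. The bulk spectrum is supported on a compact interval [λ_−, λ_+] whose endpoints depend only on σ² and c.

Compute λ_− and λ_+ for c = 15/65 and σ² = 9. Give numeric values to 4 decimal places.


c = 15/65 = 0.230769; √c = 0.480384.
λ_− = σ² (1 − √c)² = 9 · (1 − 0.480384)² = 9 · (0.519616)² = 2.430003.
λ_+ = σ² (1 + √c)² = 9 · (1 + 0.480384)² = 9 · (1.480384)² = 19.723843.

Rounded to 4 decimal places: λ_− ≈ 2.4300, λ_+ ≈ 19.7238.


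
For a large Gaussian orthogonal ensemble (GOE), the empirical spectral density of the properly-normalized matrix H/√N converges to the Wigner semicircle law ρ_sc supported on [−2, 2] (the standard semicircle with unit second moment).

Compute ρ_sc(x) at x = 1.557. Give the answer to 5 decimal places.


ρ_sc(x) = (1/(2π)) √(4 − x²). With x = 1.557:
  4 − x² = 4 − (1.557)² = 4 − 2.424249 = 1.575751.
  √(4 − x²) = 1.255289.
  1/(2π) = 0.159155.
  ρ_sc(1.557) = 0.159155 · 1.255289 = 0.199785.

Rounded to 5 decimal places: ρ_sc(1.557) ≈ 0.19979.


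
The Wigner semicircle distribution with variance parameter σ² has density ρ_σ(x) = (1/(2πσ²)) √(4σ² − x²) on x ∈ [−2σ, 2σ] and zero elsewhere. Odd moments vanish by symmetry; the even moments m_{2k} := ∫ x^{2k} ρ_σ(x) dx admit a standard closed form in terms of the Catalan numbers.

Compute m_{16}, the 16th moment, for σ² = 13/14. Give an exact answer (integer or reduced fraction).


By the scaled semicircle moment identity, m_{2k} = σ^{2k} · C_k with k = 8.
C_8 = (1/(k+1)) · C(2k, k) = (1/9) · C(16, 8) = (1/9) · 12870 = 1430.
σ^{2k} = (σ²)^k = (13/14)^8 = 815730721/1475789056.

Therefore m_{16} = σ^{16} · C_8 = (815730721/1475789056) · 1430 = 583247465515/737894528.


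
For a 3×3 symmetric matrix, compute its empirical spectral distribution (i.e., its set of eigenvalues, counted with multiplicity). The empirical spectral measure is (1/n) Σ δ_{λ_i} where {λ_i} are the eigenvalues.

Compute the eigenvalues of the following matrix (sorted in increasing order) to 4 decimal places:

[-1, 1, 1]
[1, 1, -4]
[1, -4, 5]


Since M is real symmetric, all three eigenvalues are real; they are the roots of det(λI − M) = λ³ − (tr M) λ² + s λ − det M, where s is the sum of the principal 2×2 minors.
tr M = -1 + 1 + 5 = 5.
s = ((-1)·1 − 1²) + ((-1)·5 − 1²) + (1·5 − (-4)²) = -2 + (-6) + (-11) = -19.
det M (expand along row 1) = (-1)·(-11) − 1·9 + 1·(-5) = -3.
Characteristic polynomial: λ³ − 5λ² − 19λ + 3 = 0.
Substitute λ = y + (tr M)/3 = y + 1.666667 to remove the quadratic term: y³ + p·y + q = 0 with p = s − (tr M)²/3 = -27.333333 and q = −2(tr M)³/27 + (tr M)·s/3 − det M = -37.925926.
Three real roots ⇒ use the trigonometric (Viète) form: r = 2√(−p/3) = 6.036923, φ = arccos(3q/(p·r)) = arccos(0.689524) = 0.809965 rad.
y_k = r·cos(φ/3 − 2πk/3) for k = 0, 1, 2 gives y = 5.818230, -1.514667, -4.303563.
λ_k = y_k + 1.666667 gives λ = 7.4849, 0.1520, -2.6369 (check: the sum is 5.0000 = tr M).

Eigenvalues sorted in increasing order: [-2.6369, 0.1520, 7.4849].


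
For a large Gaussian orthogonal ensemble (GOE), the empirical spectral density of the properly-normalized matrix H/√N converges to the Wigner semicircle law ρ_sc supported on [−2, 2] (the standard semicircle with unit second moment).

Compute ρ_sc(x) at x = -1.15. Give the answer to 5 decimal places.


ρ_sc(x) = (1/(2π)) √(4 − x²). With x = -1.15:
  4 − x² = 4 − (-1.15)² = 4 − 1.322500 = 2.677500.
  √(4 − x²) = 1.636307.
  1/(2π) = 0.159155.
  ρ_sc(-1.15) = 0.159155 · 1.636307 = 0.260426.

Rounded to 5 decimal places: ρ_sc(-1.15) ≈ 0.26043.


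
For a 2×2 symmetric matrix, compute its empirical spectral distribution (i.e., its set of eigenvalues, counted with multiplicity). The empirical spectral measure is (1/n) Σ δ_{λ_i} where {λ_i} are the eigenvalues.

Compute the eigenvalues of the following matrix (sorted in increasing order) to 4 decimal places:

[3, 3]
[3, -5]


Since M is real symmetric, both eigenvalues are real; they are the roots of det(λI − M) = λ² − (tr M) λ + det M.
tr M = 3 + (-5) = -2.
det M = 3·(-5) − 3² = -15 − 9 = -24.
Characteristic polynomial: λ² + 2λ − 24 = 0.
Discriminant Δ = (tr M)² − 4·det M = 4 − (-96) = 100; √Δ = 10.000000.
λ = (tr M ± √Δ)/2 = (-2 ± 10.000000)/2, giving (tr M − √Δ)/2 = -6.0000 and (tr M + √Δ)/2 = 4.0000.

Eigenvalues sorted in increasing order: [-6.0000, 4.0000].


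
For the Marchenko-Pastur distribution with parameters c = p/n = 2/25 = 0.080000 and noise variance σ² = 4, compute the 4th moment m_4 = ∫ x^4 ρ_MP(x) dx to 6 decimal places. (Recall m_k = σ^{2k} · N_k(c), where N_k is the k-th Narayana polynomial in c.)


E[X⁴] = σ⁸ (1 + 6c + 6c² + c³) (fourth MP moment). With σ² = 4 (so σ⁸ = 256) and c = 2/25 = 0.080000: E[X⁴] = 256 · (1 + 6·0.080000 + 6·(0.080000)² + (0.080000)³) = 256 · 1.518912.

So E[X^4] = 388.841472.


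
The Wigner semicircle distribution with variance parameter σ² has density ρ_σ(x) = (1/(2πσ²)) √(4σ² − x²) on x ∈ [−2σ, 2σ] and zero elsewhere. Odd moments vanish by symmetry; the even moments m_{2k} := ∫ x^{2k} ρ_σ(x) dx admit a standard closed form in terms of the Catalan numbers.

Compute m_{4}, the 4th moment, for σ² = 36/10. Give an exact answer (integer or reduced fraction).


By the scaled semicircle moment identity, m_{2k} = σ^{2k} · C_k with k = 2.
C_2 = (1/(k+1)) · C(2k, k) = (1/3) · C(4, 2) = (1/3) · 6 = 2.
σ^{2k} = (σ²)^k = (36/10)^2 = 324/25.

Therefore m_{4} = σ^{4} · C_2 = (324/25) · 2 = 648/25.


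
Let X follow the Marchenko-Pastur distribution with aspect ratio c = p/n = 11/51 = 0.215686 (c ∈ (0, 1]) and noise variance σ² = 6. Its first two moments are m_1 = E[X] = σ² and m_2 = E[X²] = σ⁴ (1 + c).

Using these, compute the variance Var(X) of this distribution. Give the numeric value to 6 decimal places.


m_1 = E[X] = σ² = 6, so m_1² = 36.
m_2 = E[X²] = σ⁴ (1 + c) = 36 · (1 + 0.215686) = 36 · 1.215686 = 43.764706.
(Note m_2 − m_1² simplifies to c · σ⁴ = 0.215686 · 36.)

Var(X) = m_2 − m_1² = 43.764706 − 36 = 7.764706.


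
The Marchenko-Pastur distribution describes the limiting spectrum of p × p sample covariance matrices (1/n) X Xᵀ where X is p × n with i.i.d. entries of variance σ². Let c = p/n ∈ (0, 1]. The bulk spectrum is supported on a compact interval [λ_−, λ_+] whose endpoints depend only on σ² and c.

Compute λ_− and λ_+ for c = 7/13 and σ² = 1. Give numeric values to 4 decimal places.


c = 7/13 = 0.538462; √c = 0.733799.
λ_− = σ² (1 − √c)² = 1 · (1 − 0.733799)² = 1 · (0.266201)² = 0.070863.
λ_+ = σ² (1 + √c)² = 1 · (1 + 0.733799)² = 1 · (1.733799)² = 3.006060.

Rounded to 4 decimal places: λ_− ≈ 0.0709, λ_+ ≈ 3.0061.


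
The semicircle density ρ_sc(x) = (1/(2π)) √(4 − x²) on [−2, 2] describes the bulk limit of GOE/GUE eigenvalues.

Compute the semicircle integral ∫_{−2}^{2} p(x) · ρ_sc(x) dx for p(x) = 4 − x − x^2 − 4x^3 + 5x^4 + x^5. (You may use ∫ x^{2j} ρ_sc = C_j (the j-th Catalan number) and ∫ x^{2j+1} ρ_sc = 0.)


Write p(x) = Σ a_i x^i, split into monomials and integrate each against ρ_sc separately.
Using ∫ x^{2j} ρ_sc = C_j = (1/(j+1)) C(2j, j) (Catalan numbers) and ∫ x^{2j+1} ρ_sc = 0 (odd monomials vanish by symmetry):
  i = 0 (even): a_0 · C_{0} = 4 · 1 = 4
  i = 1 (odd): ∫ x^1 ρ_sc = 0 (vanishes)
  i = 2 (even): a_2 · C_{1} = -1 · 1 = -1
  i = 3 (odd): ∫ x^3 ρ_sc = 0 (vanishes)
  i = 4 (even): a_4 · C_{2} = 5 · 2 = 10
  i = 5 (odd): ∫ x^5 ρ_sc = 0 (vanishes)

Summing the contributions: ∫_{−2}^{2} p(x) ρ_sc(x) dx = 4 + (-1) + 10 = 13.


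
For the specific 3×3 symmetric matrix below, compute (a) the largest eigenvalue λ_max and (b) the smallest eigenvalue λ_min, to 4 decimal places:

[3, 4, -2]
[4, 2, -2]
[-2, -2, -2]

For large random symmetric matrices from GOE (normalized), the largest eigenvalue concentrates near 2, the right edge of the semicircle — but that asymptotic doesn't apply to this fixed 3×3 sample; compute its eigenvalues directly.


Since M is real symmetric, all three eigenvalues are real; they are the roots of det(λI − M) = λ³ − (tr M) λ² + s λ − det M, where s is the sum of the principal 2×2 minors.
tr M = 3 + 2 + (-2) = 3.
s = (3·2 − 4²) + (3·(-2) − (-2)²) + (2·(-2) − (-2)²) = -10 + (-10) + (-8) = -28.
det M (expand along row 1) = 3·(-8) − 4·(-12) + (-2)·(-4) = 32.
Characteristic polynomial: λ³ − 3λ² − 28λ − 32 = 0.
Substitute λ = y + (tr M)/3 = y + 1.000000 to remove the quadratic term: y³ + p·y + q = 0 with p = s − (tr M)²/3 = -31.000000 and q = −2(tr M)³/27 + (tr M)·s/3 − det M = -62.000000.
Three real roots ⇒ use the trigonometric (Viète) form: r = 2√(−p/3) = 6.429101, φ = arccos(3q/(p·r)) = arccos(0.933257) = 0.367422 rad.
y_k = r·cos(φ/3 − 2πk/3) for k = 0, 1, 2 gives y = 6.380943, -2.510269, -3.870674.
λ_k = y_k + 1.000000 gives λ = 7.3809, -1.5103, -2.8707 (check: the sum is 3.0000 = tr M).

Hence λ_max = 7.3809 and λ_min = -2.8707.


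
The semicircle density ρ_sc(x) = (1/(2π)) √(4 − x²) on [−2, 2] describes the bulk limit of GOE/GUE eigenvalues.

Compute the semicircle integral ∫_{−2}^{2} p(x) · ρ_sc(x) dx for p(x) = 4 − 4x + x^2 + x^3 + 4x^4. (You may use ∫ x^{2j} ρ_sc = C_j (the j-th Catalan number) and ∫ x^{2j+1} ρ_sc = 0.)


Write p(x) = Σ a_i x^i, split into monomials and integrate each against ρ_sc separately.
Using ∫ x^{2j} ρ_sc = C_j = (1/(j+1)) C(2j, j) (Catalan numbers) and ∫ x^{2j+1} ρ_sc = 0 (odd monomials vanish by symmetry):
  i = 0 (even): a_0 · C_{0} = 4 · 1 = 4
  i = 1 (odd): ∫ x^1 ρ_sc = 0 (vanishes)
  i = 2 (even): a_2 · C_{1} = 1 · 1 = 1
  i = 3 (odd): ∫ x^3 ρ_sc = 0 (vanishes)
  i = 4 (even): a_4 · C_{2} = 4 · 2 = 8

Summing the contributions: ∫_{−2}^{2} p(x) ρ_sc(x) dx = 4 + 1 + 8 = 13.


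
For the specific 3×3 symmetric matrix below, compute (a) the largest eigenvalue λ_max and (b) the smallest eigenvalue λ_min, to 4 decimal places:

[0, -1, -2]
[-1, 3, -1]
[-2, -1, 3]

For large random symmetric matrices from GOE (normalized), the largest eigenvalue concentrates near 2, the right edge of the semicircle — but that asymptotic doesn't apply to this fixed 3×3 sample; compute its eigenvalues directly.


Since M is real symmetric, all three eigenvalues are real; they are the roots of det(λI − M) = λ³ − (tr M) λ² + s λ − det M, where s is the sum of the principal 2×2 minors.
tr M = 0 + 3 + 3 = 6.
s = (0·3 − (-1)²) + (0·3 − (-2)²) + (3·3 − (-1)²) = -1 + (-4) + 8 = 3.
det M (expand along row 1) = 0·8 − (-1)·(-5) + (-2)·7 = -19.
Characteristic polynomial: λ³ − 6λ² + 3λ + 19 = 0.
Substitute λ = y + (tr M)/3 = y + 2.000000 to remove the quadratic term: y³ + p·y + q = 0 with p = s − (tr M)²/3 = -9.000000 and q = −2(tr M)³/27 + (tr M)·s/3 − det M = 9.000000.
Three real roots ⇒ use the trigonometric (Viète) form: r = 2√(−p/3) = 3.464102, φ = arccos(3q/(p·r)) = arccos(-0.866025) = 2.617994 rad.
y_k = r·cos(φ/3 − 2πk/3) for k = 0, 1, 2 gives y = 2.226682, 1.184793, -3.411474.
λ_k = y_k + 2.000000 gives λ = 4.2267, 3.1848, -1.4115 (check: the sum is 6.0000 = tr M).

Hence λ_max = 4.2267 and λ_min = -1.4115.


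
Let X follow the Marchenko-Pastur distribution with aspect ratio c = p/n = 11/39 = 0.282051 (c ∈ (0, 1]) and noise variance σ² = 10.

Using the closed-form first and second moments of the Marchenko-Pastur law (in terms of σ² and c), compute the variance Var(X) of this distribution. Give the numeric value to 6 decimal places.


Recall the MP moments m_1 = E[X] = σ² and m_2 = E[X²] = σ⁴ (1 + c).
m_1 = E[X] = σ² = 10, so m_1² = 100.
m_2 = E[X²] = σ⁴ (1 + c) = 100 · (1 + 0.282051) = 100 · 1.282051 = 128.205128.
(Note m_2 − m_1² simplifies to c · σ⁴ = 0.282051 · 100.)

Var(X) = m_2 − m_1² = 128.205128 − 100 = 28.205128.


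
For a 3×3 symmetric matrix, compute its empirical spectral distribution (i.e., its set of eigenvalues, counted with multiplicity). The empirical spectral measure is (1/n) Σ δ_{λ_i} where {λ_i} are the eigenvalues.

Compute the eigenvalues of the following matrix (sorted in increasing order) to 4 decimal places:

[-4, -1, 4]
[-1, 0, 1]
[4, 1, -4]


Since M is real symmetric, all three eigenvalues are real; they are the roots of det(λI − M) = λ³ − (tr M) λ² + s λ − det M, where s is the sum of the principal 2×2 minors.
tr M = -4 + 0 + (-4) = -8.
s = ((-4)·0 − (-1)²) + ((-4)·(-4) − 4²) + (0·(-4) − 1²) = -1 + 0 + (-1) = -2.
det M (expand along row 1) = (-4)·(-1) − (-1)·0 + 4·(-1) = 0.
Characteristic polynomial: λ³ + 8λ² − 2λ = 0.
Substitute λ = y + (tr M)/3 = y − 2.666667 to remove the quadratic term: y³ + p·y + q = 0 with p = s − (tr M)²/3 = -23.333333 and q = −2(tr M)³/27 + (tr M)·s/3 − det M = 43.259259.
Three real roots ⇒ use the trigonometric (Viète) form: r = 2√(−p/3) = 5.577734, φ = arccos(3q/(p·r)) = arccos(-0.997162) = 3.066238 rad.
y_k = r·cos(φ/3 − 2πk/3) for k = 0, 1, 2 gives y = 2.909307, 2.666667, -5.575974.
λ_k = y_k − 2.666667 gives λ = 0.2426, 0.0000, -8.2426 (check: the sum is -8.0000 = tr M).

Eigenvalues sorted in increasing order: [-8.2426, 0.0000, 0.2426].


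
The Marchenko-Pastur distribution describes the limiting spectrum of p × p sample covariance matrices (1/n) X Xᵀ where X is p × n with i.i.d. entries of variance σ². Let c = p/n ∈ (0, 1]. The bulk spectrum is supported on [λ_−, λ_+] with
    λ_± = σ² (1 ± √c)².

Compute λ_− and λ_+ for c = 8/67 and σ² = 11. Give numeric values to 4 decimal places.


c = 8/67 = 0.119403; √c = 0.345547.
λ_− = σ² (1 − √c)² = 11 · (1 − 0.345547)² = 11 · (0.654453)² = 4.711391.
λ_+ = σ² (1 + √c)² = 11 · (1 + 0.345547)² = 11 · (1.345547)² = 19.915475.

Rounded to 4 decimal places: λ_− ≈ 4.7114, λ_+ ≈ 19.9155.


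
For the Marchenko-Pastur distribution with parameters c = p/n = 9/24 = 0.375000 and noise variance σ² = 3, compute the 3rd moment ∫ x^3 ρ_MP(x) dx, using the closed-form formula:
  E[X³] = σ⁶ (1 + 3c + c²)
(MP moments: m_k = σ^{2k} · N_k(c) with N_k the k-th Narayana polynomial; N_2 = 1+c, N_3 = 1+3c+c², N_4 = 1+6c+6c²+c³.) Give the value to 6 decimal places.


E[X³] = σ⁶ (1 + 3c + c²) (third MP moment). With σ² = 3 (so σ⁶ = 27) and c = 9/24 = 0.375000: E[X³] = 27 · (1 + 3·0.375000 + (0.375000)²) = 27 · 2.265625.

So E[X^3] = 61.171875.


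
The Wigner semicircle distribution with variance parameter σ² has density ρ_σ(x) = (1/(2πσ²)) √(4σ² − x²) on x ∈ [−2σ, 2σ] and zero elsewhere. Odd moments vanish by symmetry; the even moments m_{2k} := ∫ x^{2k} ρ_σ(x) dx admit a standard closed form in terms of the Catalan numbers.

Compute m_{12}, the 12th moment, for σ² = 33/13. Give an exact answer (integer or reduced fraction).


By the scaled semicircle moment identity, m_{2k} = σ^{2k} · C_k with k = 6.
C_6 = (1/(k+1)) · C(2k, k) = (1/7) · C(12, 6) = (1/7) · 924 = 132.
σ^{2k} = (σ²)^k = (33/13)^6 = 1291467969/4826809.

Therefore m_{12} = σ^{12} · C_6 = (1291467969/4826809) · 132 = 170473771908/4826809.


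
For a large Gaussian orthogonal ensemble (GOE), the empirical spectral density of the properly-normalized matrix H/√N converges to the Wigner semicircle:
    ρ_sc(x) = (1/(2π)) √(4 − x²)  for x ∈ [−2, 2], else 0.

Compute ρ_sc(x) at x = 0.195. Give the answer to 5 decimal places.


ρ_sc(x) = (1/(2π)) √(4 − x²). With x = 0.195:
  4 − x² = 4 − (0.195)² = 4 − 0.038025 = 3.961975.
  √(4 − x²) = 1.990471.
  1/(2π) = 0.159155.
  ρ_sc(0.195) = 0.159155 · 1.990471 = 0.316793.

Rounded to 5 decimal places: ρ_sc(0.195) ≈ 0.31679.


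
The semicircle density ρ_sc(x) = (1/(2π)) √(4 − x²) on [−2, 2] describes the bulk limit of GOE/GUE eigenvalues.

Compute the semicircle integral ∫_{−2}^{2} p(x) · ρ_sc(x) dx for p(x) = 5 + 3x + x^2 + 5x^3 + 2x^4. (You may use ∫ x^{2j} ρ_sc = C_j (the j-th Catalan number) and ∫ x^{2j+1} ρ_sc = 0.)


Write p(x) = Σ a_i x^i, split into monomials and integrate each against ρ_sc separately.
Using ∫ x^{2j} ρ_sc = C_j = (1/(j+1)) C(2j, j) (Catalan numbers) and ∫ x^{2j+1} ρ_sc = 0 (odd monomials vanish by symmetry):
  i = 0 (even): a_0 · C_{0} = 5 · 1 = 5
  i = 1 (odd): ∫ x^1 ρ_sc = 0 (vanishes)
  i = 2 (even): a_2 · C_{1} = 1 · 1 = 1
  i = 3 (odd): ∫ x^3 ρ_sc = 0 (vanishes)
  i = 4 (even): a_4 · C_{2} = 2 · 2 = 4

Summing the contributions: ∫_{−2}^{2} p(x) ρ_sc(x) dx = 5 + 1 + 4 = 10.


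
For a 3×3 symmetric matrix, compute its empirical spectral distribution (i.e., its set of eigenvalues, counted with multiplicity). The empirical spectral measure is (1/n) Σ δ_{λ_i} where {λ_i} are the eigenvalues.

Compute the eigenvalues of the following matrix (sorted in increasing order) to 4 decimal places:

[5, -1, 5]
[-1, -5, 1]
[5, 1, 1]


Since M is real symmetric, all three eigenvalues are real; they are the roots of det(λI − M) = λ³ − (tr M) λ² + s λ − det M, where s is the sum of the principal 2×2 minors.
tr M = 5 + (-5) + 1 = 1.
s = (5·(-5) − (-1)²) + (5·1 − 5²) + ((-5)·1 − 1²) = -26 + (-20) + (-6) = -52.
det M (expand along row 1) = 5·(-6) − (-1)·(-6) + 5·24 = 84.
Characteristic polynomial: λ³ − λ² − 52λ − 84 = 0.
Substitute λ = y + (tr M)/3 = y + 0.333333 to remove the quadratic term: y³ + p·y + q = 0 with p = s − (tr M)²/3 = -52.333333 and q = −2(tr M)³/27 + (tr M)·s/3 − det M = -101.407407.
Three real roots ⇒ use the trigonometric (Viète) form: r = 2√(−p/3) = 8.353309, φ = arccos(3q/(p·r)) = arccos(0.695911) = 0.801108 rad.
y_k = r·cos(φ/3 − 2πk/3) for k = 0, 1, 2 gives y = 8.057245, -2.119713, -5.937532.
λ_k = y_k + 0.333333 gives λ = 8.3906, -1.7864, -5.6042 (check: the sum is 1.0000 = tr M).

Eigenvalues sorted in increasing order: [-5.6042, -1.7864, 8.3906].
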